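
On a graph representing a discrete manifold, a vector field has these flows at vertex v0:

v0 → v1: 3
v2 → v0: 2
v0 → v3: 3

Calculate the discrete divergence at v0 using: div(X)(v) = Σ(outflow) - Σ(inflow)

Divergence = sum of outgoing flows = 3 + (-2) + 3 = 4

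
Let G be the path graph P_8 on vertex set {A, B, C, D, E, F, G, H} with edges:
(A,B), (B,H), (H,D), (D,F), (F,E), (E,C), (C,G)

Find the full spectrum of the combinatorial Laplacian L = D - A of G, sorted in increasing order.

The path graph P_n has Laplacian eigenvalues λ_k = 2 − 2cos(kπ/n), k = 0, 1, …, n−1. Here n = 8:
k=0: 2 − 2cos(0) = 0.0; k=1: 2 − 2cos(π/8) = 0.1522; k=2: 2 − 2cos(π/4) = 0.5858; k=3: 2 − 2cos(3π/8) = 1.2346; k=4: 2 − 2cos(π/2) = 2.0; k=5: 2 − 2cos(5π/8) = 2.7654; k=6: 2 − 2cos(3π/4) = 3.4142; k=7: 2 − 2cos(7π/8) = 3.8478.
Laplacian eigenvalues (increasing order): [0.0, 0.1522, 0.5858, 1.2346, 2.0, 2.7654, 3.4142, 3.8478]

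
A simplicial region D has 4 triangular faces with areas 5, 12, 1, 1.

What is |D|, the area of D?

5 + 12 + 1 + 1 = 19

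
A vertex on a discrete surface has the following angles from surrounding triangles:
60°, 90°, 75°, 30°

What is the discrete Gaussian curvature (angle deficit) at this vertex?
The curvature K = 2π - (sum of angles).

Sum of angles = 255°. K = 360° - 255° = 105° = 7π/12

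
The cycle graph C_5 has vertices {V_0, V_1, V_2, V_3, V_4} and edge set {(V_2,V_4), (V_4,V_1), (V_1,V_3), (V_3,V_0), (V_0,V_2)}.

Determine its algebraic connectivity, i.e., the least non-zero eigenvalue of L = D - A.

The cycle graph C_n has Laplacian eigenvalues λ_k = 2 − 2cos(2πk/n), k = 0, 1, …, n−1. Here n = 5:
k=0: 2 − 2cos(0) = 0.0; k=1: 2 − 2cos(2π/5) = 1.382; k=2: 2 − 2cos(4π/5) = 3.618; k=3: 2 − 2cos(6π/5) = 3.618; k=4: 2 − 2cos(8π/5) = 1.382.
Laplacian eigenvalues: [0.0, 1.382, 1.382, 3.618, 3.618]. Algebraic connectivity (smallest non-zero eigenvalue) = 1.382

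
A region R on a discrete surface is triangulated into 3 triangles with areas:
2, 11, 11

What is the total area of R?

2 + 11 + 11 = 24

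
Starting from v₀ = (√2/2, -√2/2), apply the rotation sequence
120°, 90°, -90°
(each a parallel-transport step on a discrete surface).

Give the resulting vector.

Total rotation: 120° + 90° + (-90°) = 120°. Final vector: (0.2588, 0.9659)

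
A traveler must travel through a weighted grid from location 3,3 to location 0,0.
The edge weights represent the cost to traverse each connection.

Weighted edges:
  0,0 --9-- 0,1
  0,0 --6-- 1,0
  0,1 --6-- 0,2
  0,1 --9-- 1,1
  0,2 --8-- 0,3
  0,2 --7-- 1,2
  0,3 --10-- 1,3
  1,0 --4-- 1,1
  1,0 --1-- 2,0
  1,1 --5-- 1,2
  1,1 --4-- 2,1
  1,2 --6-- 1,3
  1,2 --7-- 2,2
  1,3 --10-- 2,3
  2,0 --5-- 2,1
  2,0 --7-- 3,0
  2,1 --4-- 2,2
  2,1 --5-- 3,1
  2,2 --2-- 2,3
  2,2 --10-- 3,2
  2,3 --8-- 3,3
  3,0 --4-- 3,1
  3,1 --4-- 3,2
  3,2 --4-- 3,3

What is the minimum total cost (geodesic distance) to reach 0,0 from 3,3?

Shortest path: 3,3 → 3,2 → 3,1 → 2,1 → 2,0 → 1,0 → 0,0, total weight = 25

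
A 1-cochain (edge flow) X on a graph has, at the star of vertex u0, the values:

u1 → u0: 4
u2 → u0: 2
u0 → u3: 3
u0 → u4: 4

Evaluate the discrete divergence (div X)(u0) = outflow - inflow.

Divergence = sum of outgoing flows = (-4) + (-2) + 3 + 4 = 1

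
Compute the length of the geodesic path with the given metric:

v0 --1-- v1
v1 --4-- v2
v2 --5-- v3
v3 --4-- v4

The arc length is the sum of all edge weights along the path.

Arc length = 1 + 4 + 5 + 4 = 14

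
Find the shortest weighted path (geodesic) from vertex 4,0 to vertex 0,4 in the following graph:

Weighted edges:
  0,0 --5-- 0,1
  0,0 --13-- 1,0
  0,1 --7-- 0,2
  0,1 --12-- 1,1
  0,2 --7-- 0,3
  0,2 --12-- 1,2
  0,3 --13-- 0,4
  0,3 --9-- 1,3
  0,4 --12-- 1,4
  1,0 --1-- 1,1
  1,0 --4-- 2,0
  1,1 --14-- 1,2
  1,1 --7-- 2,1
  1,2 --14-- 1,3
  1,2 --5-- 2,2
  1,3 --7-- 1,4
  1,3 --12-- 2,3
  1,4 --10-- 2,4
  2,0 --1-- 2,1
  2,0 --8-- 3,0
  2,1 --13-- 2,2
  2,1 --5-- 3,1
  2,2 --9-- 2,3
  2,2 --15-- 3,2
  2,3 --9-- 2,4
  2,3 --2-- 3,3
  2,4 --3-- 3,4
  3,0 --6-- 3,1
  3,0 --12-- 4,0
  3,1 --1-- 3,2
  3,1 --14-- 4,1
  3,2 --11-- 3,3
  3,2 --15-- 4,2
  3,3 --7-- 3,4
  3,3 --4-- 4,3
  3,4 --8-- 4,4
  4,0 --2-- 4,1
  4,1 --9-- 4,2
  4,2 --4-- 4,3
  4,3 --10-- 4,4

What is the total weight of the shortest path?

Shortest path: 4,0 → 4,1 → 4,2 → 4,3 → 3,3 → 3,4 → 2,4 → 1,4 → 0,4, total weight = 51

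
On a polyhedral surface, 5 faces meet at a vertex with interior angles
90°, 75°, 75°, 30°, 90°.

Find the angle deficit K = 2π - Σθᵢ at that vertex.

Sum of angles = 360°. K = 360° - 360° = 0°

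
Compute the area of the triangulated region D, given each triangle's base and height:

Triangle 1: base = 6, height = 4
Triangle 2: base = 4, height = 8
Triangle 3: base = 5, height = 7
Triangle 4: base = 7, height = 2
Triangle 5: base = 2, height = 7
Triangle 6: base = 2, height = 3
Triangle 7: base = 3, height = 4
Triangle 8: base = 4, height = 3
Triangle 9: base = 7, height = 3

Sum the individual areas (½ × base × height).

(1/2)×6×4 + (1/2)×4×8 + (1/2)×5×7 + (1/2)×7×2 + (1/2)×2×7 + (1/2)×2×3 + (1/2)×3×4 + (1/2)×4×3 + (1/2)×7×3 = 85.0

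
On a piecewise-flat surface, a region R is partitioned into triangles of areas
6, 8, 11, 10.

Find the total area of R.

6 + 8 + 11 + 10 = 35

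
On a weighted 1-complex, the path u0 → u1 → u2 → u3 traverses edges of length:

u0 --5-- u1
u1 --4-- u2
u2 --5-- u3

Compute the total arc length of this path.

Arc length = 5 + 4 + 5 = 14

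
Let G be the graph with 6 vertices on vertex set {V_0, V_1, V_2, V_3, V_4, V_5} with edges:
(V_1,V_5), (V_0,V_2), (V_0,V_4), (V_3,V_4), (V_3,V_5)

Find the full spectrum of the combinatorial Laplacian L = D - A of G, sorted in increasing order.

Degrees: deg(V_0) = 2, deg(V_1) = 1, deg(V_2) = 1, deg(V_3) = 2, deg(V_4) = 2, deg(V_5) = 2.
L = D − A with rows/columns ordered (V_0, V_1, V_2, V_3, V_4, V_5):
  [ 2,  0, -1,  0, -1,  0]
  [ 0,  1,  0,  0,  0, -1]
  [-1,  0,  1,  0,  0,  0]
  [ 0,  0,  0,  2, -1, -1]
  [-1,  0,  0, -1,  2,  0]
  [ 0, -1,  0, -1,  0,  2]
Characteristic polynomial: det(λI − L) = λ(λ² − 4λ + 1)(λ − 1)(λ − 2)(λ − 3).
Roots: λ = 0; (λ² − 4λ + 1) = 0 ⇒ λ = 2 ± √3 ≈ 0.2679, 3.7321; (λ − 1) = 0 ⇒ λ = 1; (λ − 2) = 0 ⇒ λ = 2; (λ − 3) = 0 ⇒ λ = 3.
(Check: the roots sum (with multiplicity) to 10, matching trace L = Σdeg = 2·5 = 10.)
Laplacian eigenvalues (increasing order): [0.0, 0.2679, 1.0, 2.0, 3.0, 3.7321]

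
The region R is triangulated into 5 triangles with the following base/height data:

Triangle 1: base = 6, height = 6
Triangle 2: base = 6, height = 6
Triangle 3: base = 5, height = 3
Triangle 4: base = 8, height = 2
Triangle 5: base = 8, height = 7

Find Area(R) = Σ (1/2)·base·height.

(1/2)×6×6 + (1/2)×6×6 + (1/2)×5×3 + (1/2)×8×2 + (1/2)×8×7 = 79.5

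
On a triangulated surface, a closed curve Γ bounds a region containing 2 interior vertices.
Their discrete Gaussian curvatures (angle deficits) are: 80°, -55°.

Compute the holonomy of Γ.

Holonomy = total enclosed curvature = 80° + (-55°) = 25°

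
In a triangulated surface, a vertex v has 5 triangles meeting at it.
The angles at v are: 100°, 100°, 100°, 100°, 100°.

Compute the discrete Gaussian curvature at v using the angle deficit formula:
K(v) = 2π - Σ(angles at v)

Sum of angles = 500°. K = 360° - 500° = -140°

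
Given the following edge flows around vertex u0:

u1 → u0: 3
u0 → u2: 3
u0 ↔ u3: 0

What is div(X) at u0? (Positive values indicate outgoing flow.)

Divergence = sum of outgoing flows = (-3) + 3 + 0 = 0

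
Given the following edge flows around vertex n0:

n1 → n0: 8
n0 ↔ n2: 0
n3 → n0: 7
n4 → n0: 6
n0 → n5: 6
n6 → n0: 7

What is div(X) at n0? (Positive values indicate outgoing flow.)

Divergence = sum of outgoing flows = (-8) + 0 + (-7) + (-6) + 6 + (-7) = -22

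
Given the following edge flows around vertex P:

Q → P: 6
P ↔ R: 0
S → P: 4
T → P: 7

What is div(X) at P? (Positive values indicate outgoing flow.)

Divergence = sum of outgoing flows = (-6) + 0 + (-4) + (-7) = -17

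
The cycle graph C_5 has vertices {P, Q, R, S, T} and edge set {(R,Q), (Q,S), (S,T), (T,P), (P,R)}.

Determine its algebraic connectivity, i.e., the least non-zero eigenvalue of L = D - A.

The cycle graph C_n has Laplacian eigenvalues λ_k = 2 − 2cos(2πk/n), k = 0, 1, …, n−1. Here n = 5:
k=0: 2 − 2cos(0) = 0.0; k=1: 2 − 2cos(2π/5) = 1.382; k=2: 2 − 2cos(4π/5) = 3.618; k=3: 2 − 2cos(6π/5) = 3.618; k=4: 2 − 2cos(8π/5) = 1.382.
Laplacian eigenvalues: [0.0, 1.382, 1.382, 3.618, 3.618]. Algebraic connectivity (smallest non-zero eigenvalue) = 1.382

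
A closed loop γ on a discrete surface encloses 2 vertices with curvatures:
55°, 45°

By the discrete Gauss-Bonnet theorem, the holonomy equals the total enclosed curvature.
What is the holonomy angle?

Holonomy = total enclosed curvature = 55° + 45° = 100°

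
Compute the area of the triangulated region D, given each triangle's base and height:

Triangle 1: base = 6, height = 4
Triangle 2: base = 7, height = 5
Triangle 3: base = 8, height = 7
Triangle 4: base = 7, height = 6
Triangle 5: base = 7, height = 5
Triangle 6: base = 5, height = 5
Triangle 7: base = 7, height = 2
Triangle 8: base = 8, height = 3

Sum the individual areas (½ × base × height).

(1/2)×6×4 + (1/2)×7×5 + (1/2)×8×7 + (1/2)×7×6 + (1/2)×7×5 + (1/2)×5×5 + (1/2)×7×2 + (1/2)×8×3 = 127.5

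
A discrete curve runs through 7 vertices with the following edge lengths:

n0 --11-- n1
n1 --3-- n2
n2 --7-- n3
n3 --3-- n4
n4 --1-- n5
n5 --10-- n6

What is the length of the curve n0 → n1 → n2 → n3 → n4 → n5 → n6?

Arc length = 11 + 3 + 7 + 3 + 1 + 10 = 35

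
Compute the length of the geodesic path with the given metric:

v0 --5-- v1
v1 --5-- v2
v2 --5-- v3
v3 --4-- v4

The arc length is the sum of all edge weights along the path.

Arc length = 5 + 5 + 5 + 4 = 19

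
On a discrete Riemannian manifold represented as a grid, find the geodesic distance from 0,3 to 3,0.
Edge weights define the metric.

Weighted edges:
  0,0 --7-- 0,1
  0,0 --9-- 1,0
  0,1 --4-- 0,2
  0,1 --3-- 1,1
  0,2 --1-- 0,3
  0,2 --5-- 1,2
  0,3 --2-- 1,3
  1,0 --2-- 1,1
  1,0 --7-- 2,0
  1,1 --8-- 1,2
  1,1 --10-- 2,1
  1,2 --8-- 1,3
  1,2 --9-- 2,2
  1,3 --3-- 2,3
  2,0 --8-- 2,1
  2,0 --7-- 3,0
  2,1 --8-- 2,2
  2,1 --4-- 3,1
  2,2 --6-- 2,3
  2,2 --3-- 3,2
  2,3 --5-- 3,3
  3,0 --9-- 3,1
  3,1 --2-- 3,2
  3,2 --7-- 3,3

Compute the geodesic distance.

Shortest path: 0,3 → 0,2 → 0,1 → 1,1 → 1,0 → 2,0 → 3,0, total weight = 24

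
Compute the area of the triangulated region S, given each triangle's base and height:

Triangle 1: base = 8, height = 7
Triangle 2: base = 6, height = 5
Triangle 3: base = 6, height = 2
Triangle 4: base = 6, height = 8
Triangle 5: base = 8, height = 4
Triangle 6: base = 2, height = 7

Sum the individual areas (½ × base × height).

(1/2)×8×7 + (1/2)×6×5 + (1/2)×6×2 + (1/2)×6×8 + (1/2)×8×4 + (1/2)×2×7 = 96.0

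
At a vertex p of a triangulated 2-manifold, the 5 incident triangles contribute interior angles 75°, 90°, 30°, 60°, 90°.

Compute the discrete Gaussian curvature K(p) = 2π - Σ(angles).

Sum of angles = 345°. K = 360° - 345° = 15° = π/12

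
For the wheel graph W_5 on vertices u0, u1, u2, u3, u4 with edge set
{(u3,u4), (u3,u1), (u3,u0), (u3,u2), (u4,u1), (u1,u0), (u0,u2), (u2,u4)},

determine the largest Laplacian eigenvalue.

The wheel W_5 is the join K_1 ∨ C_4 (a hub joined to every vertex of a cycle of length 4). For a join G ∨ H (G on p vertices, H on q vertices) the Laplacian spectrum is 0, p+q, the eigenvalues of L(G) other than one 0 each shifted by +q, and the eigenvalues of L(H) other than one 0 each shifted by +p. With G = K_1 (p = 1, nothing left after dropping its 0) and H = C_4 (q = 4, eigenvalues 2 − 2cos(2πk/4), k = 0, …, 3; drop k = 0), the spectrum of W_5 is 0, 5, and 1 + (2 − 2cos(2πk/4)) = 3 − 2cos(2πk/4) for k = 1, …, 3:
k=1: 3 − 2cos(π/2) = 3.0; k=2: 3 − 2cos(π) = 5.0; k=3: 3 − 2cos(3π/2) = 3.0.
Laplacian eigenvalues: [0.0, 3.0, 3.0, 5.0, 5.0]. Largest eigenvalue (spectral radius) = 5.0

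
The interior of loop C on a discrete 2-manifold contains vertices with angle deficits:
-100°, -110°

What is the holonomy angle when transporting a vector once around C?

Holonomy = total enclosed curvature = (-100°) + (-110°) = -210°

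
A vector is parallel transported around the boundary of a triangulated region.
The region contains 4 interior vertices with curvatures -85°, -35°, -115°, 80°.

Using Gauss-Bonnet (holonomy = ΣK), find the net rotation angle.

Holonomy = total enclosed curvature = (-85°) + (-35°) + (-115°) + 80° = -155°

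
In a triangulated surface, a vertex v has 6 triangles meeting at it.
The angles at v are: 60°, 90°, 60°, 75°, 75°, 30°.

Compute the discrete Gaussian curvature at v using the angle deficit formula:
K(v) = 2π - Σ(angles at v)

Sum of angles = 390°. K = 360° - 390° = -30° = -π/6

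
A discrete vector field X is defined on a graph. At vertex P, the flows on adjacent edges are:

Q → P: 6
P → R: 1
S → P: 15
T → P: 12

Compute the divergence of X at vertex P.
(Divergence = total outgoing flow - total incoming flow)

Divergence = sum of outgoing flows = (-6) + 1 + (-15) + (-12) = -32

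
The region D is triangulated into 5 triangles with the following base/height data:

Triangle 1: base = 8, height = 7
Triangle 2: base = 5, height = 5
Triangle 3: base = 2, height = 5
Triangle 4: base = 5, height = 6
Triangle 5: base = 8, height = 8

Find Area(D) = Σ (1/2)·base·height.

(1/2)×8×7 + (1/2)×5×5 + (1/2)×2×5 + (1/2)×5×6 + (1/2)×8×8 = 92.5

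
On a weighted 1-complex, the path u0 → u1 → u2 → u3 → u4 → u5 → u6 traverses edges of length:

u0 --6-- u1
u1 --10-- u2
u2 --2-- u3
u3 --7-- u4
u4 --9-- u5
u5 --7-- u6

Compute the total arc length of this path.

Arc length = 6 + 10 + 2 + 7 + 9 + 7 = 41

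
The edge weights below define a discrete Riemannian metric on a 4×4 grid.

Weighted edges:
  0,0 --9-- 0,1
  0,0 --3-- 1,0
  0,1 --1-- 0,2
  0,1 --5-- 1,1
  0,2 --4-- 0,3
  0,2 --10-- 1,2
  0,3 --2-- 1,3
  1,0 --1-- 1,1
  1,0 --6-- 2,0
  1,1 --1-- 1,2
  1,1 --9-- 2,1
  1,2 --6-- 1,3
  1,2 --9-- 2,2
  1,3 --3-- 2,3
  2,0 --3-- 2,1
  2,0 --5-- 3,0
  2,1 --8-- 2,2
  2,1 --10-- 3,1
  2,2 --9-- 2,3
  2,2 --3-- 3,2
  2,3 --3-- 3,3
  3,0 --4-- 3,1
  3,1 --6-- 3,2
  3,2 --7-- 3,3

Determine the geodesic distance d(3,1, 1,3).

Shortest path: 3,1 → 3,2 → 3,3 → 2,3 → 1,3, total weight = 19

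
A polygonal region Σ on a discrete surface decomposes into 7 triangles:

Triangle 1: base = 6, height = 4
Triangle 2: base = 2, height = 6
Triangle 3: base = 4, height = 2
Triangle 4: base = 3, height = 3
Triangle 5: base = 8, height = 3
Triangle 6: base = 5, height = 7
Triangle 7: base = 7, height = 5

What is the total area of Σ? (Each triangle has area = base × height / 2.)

(1/2)×6×4 + (1/2)×2×6 + (1/2)×4×2 + (1/2)×3×3 + (1/2)×8×3 + (1/2)×5×7 + (1/2)×7×5 = 73.5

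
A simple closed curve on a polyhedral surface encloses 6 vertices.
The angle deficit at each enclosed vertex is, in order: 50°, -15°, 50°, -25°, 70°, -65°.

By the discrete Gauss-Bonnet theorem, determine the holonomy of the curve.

Holonomy = total enclosed curvature = 50° + (-15°) + 50° + (-25°) + 70° + (-65°) = 65°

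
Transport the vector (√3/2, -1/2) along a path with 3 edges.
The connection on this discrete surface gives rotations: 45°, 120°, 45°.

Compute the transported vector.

Total rotation: 45° + 120° + 45° = 210° ≡ -150° (mod 360°). Final vector: (-1, 0)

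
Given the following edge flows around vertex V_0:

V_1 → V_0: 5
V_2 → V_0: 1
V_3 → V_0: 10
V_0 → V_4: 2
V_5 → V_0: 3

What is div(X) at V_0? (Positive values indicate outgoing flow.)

Divergence = sum of outgoing flows = (-5) + (-1) + (-10) + 2 + (-3) = -17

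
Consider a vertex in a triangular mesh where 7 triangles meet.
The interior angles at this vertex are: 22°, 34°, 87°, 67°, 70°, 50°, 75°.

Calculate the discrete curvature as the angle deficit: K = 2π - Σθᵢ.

Sum of angles = 405°. K = 360° - 405° = -45° = -π/4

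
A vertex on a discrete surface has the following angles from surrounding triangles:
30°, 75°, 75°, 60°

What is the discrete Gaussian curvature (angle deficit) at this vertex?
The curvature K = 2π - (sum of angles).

Sum of angles = 240°. K = 360° - 240° = 120°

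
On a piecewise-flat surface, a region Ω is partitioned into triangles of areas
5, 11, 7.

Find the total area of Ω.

5 + 11 + 7 = 23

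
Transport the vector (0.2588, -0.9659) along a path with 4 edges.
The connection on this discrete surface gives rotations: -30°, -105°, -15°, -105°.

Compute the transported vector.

Total rotation: (-30°) + (-105°) + (-15°) + (-105°) = -255° ≡ 105° (mod 360°). Final vector: (0.8660, 0.5000)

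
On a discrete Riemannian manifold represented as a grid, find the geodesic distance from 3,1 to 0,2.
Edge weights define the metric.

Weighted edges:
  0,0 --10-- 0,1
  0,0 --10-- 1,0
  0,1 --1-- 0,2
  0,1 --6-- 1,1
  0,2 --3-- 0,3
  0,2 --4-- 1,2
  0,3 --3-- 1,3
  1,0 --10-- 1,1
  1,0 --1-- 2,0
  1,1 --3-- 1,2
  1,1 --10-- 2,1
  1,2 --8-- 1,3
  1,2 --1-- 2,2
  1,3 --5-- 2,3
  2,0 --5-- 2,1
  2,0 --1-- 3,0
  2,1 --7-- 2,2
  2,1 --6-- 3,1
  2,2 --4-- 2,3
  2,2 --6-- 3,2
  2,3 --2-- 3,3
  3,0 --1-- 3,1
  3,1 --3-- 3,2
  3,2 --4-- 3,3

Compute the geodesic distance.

Shortest path: 3,1 → 3,2 → 2,2 → 1,2 → 0,2, total weight = 14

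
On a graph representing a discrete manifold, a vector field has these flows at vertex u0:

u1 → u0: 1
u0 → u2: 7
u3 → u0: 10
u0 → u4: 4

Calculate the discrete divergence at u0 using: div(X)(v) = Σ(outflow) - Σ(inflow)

Divergence = sum of outgoing flows = (-1) + 7 + (-10) + 4 = 0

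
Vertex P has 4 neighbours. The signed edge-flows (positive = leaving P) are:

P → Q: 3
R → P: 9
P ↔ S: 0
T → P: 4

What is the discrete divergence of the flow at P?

Divergence = sum of outgoing flows = 3 + (-9) + 0 + (-4) = -10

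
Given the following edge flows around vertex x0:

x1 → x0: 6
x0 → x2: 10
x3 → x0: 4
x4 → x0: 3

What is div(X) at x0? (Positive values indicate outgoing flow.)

Divergence = sum of outgoing flows = (-6) + 10 + (-4) + (-3) = -3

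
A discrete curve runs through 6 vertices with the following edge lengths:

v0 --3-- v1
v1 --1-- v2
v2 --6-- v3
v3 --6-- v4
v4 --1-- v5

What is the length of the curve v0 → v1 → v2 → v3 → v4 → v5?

Arc length = 3 + 1 + 6 + 6 + 1 = 17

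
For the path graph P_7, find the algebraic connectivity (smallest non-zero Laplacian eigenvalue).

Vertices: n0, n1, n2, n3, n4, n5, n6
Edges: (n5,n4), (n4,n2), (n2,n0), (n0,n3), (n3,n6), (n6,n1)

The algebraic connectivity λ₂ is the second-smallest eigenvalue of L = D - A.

The path graph P_n has Laplacian eigenvalues λ_k = 2 − 2cos(kπ/n), k = 0, 1, …, n−1. Here n = 7:
k=0: 2 − 2cos(0) = 0.0; k=1: 2 − 2cos(π/7) = 0.1981; k=2: 2 − 2cos(2π/7) = 0.753; k=3: 2 − 2cos(3π/7) = 1.555; k=4: 2 − 2cos(4π/7) = 2.445; k=5: 2 − 2cos(5π/7) = 3.247; k=6: 2 − 2cos(6π/7) = 3.8019.
Laplacian eigenvalues: [0.0, 0.1981, 0.753, 1.555, 2.445, 3.247, 3.8019]. Algebraic connectivity (smallest non-zero eigenvalue) = 0.1981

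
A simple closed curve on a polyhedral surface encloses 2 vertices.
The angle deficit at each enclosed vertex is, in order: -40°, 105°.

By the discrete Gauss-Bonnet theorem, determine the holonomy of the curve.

Holonomy = total enclosed curvature = (-40°) + 105° = 65°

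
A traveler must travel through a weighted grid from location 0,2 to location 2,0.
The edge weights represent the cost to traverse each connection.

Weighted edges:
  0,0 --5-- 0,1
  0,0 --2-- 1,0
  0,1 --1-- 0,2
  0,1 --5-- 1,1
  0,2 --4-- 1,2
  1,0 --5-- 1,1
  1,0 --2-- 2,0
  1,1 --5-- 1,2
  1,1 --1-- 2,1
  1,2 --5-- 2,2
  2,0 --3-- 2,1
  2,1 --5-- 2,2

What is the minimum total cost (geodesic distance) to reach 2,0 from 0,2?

Shortest path: 0,2 → 0,1 → 1,1 → 2,1 → 2,0, total weight = 10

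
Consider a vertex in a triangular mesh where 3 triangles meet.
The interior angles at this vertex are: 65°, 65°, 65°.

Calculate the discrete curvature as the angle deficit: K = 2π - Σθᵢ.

Sum of angles = 195°. K = 360° - 195° = 165° = 11π/12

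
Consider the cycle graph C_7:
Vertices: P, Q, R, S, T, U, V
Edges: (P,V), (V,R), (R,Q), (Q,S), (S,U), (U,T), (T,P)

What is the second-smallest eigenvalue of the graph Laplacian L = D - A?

The cycle graph C_n has Laplacian eigenvalues λ_k = 2 − 2cos(2πk/n), k = 0, 1, …, n−1. Here n = 7:
k=0: 2 − 2cos(0) = 0.0; k=1: 2 − 2cos(2π/7) = 0.753; k=2: 2 − 2cos(4π/7) = 2.445; k=3: 2 − 2cos(6π/7) = 3.8019; k=4: 2 − 2cos(8π/7) = 3.8019; k=5: 2 − 2cos(10π/7) = 2.445; k=6: 2 − 2cos(12π/7) = 0.753.
Laplacian eigenvalues: [0.0, 0.753, 0.753, 2.445, 2.445, 3.8019, 3.8019]. Algebraic connectivity (smallest non-zero eigenvalue) = 0.753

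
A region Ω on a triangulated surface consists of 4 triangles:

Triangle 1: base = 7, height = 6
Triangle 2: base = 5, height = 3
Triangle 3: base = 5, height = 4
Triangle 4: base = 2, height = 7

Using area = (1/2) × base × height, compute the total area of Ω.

(1/2)×7×6 + (1/2)×5×3 + (1/2)×5×4 + (1/2)×2×7 = 45.5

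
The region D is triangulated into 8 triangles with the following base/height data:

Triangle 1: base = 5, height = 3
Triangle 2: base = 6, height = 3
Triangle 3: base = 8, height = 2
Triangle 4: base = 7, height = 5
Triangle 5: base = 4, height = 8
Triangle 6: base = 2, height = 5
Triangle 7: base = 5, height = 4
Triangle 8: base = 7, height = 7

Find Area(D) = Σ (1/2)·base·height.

(1/2)×5×3 + (1/2)×6×3 + (1/2)×8×2 + (1/2)×7×5 + (1/2)×4×8 + (1/2)×2×5 + (1/2)×5×4 + (1/2)×7×7 = 97.5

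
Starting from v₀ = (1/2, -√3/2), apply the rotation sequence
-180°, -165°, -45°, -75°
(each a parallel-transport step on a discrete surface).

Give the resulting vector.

Total rotation: (-180°) + (-165°) + (-45°) + (-75°) = -465° ≡ -105° (mod 360°). Final vector: (-0.9659, -0.2588)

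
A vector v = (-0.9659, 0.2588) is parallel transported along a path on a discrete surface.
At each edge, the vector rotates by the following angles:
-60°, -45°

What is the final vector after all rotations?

Total rotation: (-60°) + (-45°) = -105°. Final vector: (0.5000, 0.8660)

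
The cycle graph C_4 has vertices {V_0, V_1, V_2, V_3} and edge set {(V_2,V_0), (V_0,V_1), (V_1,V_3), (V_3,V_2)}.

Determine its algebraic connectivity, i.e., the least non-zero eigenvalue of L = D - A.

The cycle graph C_n has Laplacian eigenvalues λ_k = 2 − 2cos(2πk/n), k = 0, 1, …, n−1. Here n = 4:
k=0: 2 − 2cos(0) = 0.0; k=1: 2 − 2cos(π/2) = 2.0; k=2: 2 − 2cos(π) = 4.0; k=3: 2 − 2cos(3π/2) = 2.0.
Laplacian eigenvalues: [0.0, 2.0, 2.0, 4.0]. Algebraic connectivity (smallest non-zero eigenvalue) = 2.0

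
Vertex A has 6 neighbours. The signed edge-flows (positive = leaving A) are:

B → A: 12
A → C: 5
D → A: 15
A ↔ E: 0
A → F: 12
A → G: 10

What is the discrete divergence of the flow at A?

Divergence = sum of outgoing flows = (-12) + 5 + (-15) + 0 + 12 + 10 = 0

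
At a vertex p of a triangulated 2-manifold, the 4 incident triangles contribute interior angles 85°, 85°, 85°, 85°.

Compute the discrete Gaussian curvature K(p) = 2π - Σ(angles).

Sum of angles = 340°. K = 360° - 340° = 20°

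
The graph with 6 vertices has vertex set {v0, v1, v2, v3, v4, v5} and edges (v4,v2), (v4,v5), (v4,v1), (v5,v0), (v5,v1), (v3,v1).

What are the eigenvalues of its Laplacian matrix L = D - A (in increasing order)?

Degrees: deg(v0) = 1, deg(v1) = 3, deg(v2) = 1, deg(v3) = 1, deg(v4) = 3, deg(v5) = 3.
L = D − A with rows/columns ordered (v0, v1, v2, v3, v4, v5):
  [ 1,  0,  0,  0,  0, -1]
  [ 0,  3,  0, -1, -1, -1]
  [ 0,  0,  1,  0, -1,  0]
  [ 0, -1,  0,  1,  0,  0]
  [ 0, -1, -1,  0,  3, -1]
  [-1, -1,  0,  0, -1,  3]
Characteristic polynomial: det(λI − L) = λ(λ² − 5λ + 3)²(λ − 2).
Roots: λ = 0; (λ² − 5λ + 3) = 0 ⇒ λ = (5 ± √13)/2 ≈ 0.6972, 4.3028 (multiplicity 2); (λ − 2) = 0 ⇒ λ = 2.
(Check: the roots sum (with multiplicity) to 12, matching trace L = Σdeg = 2·6 = 12.)
Laplacian eigenvalues (increasing order): [0.0, 0.6972, 0.6972, 2.0, 4.3028, 4.3028]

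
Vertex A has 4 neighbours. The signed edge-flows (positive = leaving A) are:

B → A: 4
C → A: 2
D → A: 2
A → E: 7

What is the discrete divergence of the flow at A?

Divergence = sum of outgoing flows = (-4) + (-2) + (-2) + 7 = -1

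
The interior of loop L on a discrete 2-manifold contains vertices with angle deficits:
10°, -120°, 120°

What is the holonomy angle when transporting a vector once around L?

Holonomy = total enclosed curvature = 10° + (-120°) + 120° = 10°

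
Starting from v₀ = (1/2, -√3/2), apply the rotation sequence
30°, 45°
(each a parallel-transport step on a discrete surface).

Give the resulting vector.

Total rotation: 30° + 45° = 75°. Final vector: (0.9659, 0.2588)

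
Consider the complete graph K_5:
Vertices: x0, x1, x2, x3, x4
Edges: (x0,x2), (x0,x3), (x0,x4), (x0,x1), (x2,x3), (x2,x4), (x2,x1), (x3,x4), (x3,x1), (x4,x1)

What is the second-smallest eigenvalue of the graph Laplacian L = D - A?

For the complete graph K_n, L = nI − J (J = all-ones matrix). J has eigenvalues n (once, eigenvector 𝟙) and 0 (multiplicity n−1), so L has eigenvalues 0 (once) and n (multiplicity n−1). Here n = 5: eigenvalue 0 once and 5 with multiplicity 4.
Laplacian eigenvalues: [0.0, 5.0, 5.0, 5.0, 5.0]. Algebraic connectivity (smallest non-zero eigenvalue) = 5.0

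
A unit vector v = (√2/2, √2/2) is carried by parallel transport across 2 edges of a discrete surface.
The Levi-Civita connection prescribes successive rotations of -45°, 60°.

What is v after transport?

Total rotation: (-45°) + 60° = 15°. Final vector: (0.5000, 0.8660)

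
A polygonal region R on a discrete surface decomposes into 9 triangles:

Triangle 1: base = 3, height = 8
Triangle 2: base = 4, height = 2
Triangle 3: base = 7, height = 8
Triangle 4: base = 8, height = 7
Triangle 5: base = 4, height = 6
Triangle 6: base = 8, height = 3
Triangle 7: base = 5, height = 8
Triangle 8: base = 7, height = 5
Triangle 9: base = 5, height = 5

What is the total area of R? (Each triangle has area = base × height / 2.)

(1/2)×3×8 + (1/2)×4×2 + (1/2)×7×8 + (1/2)×8×7 + (1/2)×4×6 + (1/2)×8×3 + (1/2)×5×8 + (1/2)×7×5 + (1/2)×5×5 = 146.0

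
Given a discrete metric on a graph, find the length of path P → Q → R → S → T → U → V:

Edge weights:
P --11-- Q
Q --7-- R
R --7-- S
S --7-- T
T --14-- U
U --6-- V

Arc length = 11 + 7 + 7 + 7 + 14 + 6 = 52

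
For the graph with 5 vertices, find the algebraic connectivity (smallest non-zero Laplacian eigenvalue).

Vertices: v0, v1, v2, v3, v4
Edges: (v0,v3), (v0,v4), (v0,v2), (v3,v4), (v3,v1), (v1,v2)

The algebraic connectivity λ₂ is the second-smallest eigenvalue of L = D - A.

Degrees: deg(v0) = 3, deg(v1) = 2, deg(v2) = 2, deg(v3) = 3, deg(v4) = 2.
L = D − A with rows/columns ordered (v0, v1, v2, v3, v4):
  [ 3,  0, -1, -1, -1]
  [ 0,  2, -1, -1,  0]
  [-1, -1,  2,  0,  0]
  [-1, -1,  0,  3, -1]
  [-1,  0,  0, -1,  2]
Characteristic polynomial: det(λI − L) = λ(λ² − 5λ + 5)(λ² − 7λ + 11).
Roots: λ = 0; (λ² − 5λ + 5) = 0 ⇒ λ = (5 ± √5)/2 ≈ 1.382, 3.618; (λ² − 7λ + 11) = 0 ⇒ λ = (7 ± √5)/2 ≈ 2.382, 4.618.
(Check: the roots sum (with multiplicity) to 12, matching trace L = Σdeg = 2·6 = 12.)
Laplacian eigenvalues: [0.0, 1.382, 2.382, 3.618, 4.618]. Algebraic connectivity (smallest non-zero eigenvalue) = 1.382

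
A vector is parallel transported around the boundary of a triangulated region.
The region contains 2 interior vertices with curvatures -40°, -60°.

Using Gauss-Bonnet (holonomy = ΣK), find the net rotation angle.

Holonomy = total enclosed curvature = (-40°) + (-60°) = -100°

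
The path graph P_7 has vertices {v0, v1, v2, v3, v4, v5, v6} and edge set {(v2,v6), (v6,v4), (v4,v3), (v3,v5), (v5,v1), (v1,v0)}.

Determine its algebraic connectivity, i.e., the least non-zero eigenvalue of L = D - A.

The path graph P_n has Laplacian eigenvalues λ_k = 2 − 2cos(kπ/n), k = 0, 1, …, n−1. Here n = 7:
k=0: 2 − 2cos(0) = 0.0; k=1: 2 − 2cos(π/7) = 0.1981; k=2: 2 − 2cos(2π/7) = 0.753; k=3: 2 − 2cos(3π/7) = 1.555; k=4: 2 − 2cos(4π/7) = 2.445; k=5: 2 − 2cos(5π/7) = 3.247; k=6: 2 − 2cos(6π/7) = 3.8019.
Laplacian eigenvalues: [0.0, 0.1981, 0.753, 1.555, 2.445, 3.247, 3.8019]. Algebraic connectivity (smallest non-zero eigenvalue) = 0.1981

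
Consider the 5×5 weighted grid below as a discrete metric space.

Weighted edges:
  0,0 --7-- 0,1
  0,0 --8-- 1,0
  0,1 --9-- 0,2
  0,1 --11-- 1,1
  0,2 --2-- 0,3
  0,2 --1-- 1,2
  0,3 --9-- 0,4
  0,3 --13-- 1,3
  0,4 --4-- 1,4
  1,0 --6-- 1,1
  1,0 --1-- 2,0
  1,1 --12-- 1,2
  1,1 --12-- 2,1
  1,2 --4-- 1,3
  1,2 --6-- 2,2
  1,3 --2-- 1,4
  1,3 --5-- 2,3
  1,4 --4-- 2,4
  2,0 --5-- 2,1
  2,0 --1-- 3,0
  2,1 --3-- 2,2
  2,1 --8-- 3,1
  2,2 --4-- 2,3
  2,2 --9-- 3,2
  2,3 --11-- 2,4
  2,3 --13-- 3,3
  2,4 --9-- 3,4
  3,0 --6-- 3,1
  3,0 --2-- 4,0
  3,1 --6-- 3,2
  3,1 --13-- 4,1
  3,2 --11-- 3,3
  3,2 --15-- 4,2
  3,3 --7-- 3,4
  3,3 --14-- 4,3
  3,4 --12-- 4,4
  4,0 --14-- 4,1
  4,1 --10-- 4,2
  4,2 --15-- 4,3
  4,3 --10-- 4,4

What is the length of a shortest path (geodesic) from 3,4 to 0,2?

Shortest path: 3,4 → 2,4 → 1,4 → 1,3 → 1,2 → 0,2, total weight = 20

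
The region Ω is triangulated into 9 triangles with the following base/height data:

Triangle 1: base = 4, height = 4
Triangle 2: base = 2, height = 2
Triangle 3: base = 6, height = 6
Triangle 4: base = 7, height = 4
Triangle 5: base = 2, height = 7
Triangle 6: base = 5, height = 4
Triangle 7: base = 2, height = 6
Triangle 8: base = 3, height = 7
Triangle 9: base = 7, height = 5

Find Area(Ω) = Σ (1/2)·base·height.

(1/2)×4×4 + (1/2)×2×2 + (1/2)×6×6 + (1/2)×7×4 + (1/2)×2×7 + (1/2)×5×4 + (1/2)×2×6 + (1/2)×3×7 + (1/2)×7×5 = 93.0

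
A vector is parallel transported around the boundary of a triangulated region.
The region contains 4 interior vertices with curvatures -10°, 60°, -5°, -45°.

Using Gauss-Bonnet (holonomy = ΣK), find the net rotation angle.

Holonomy = total enclosed curvature = (-10°) + 60° + (-5°) + (-45°) = 0°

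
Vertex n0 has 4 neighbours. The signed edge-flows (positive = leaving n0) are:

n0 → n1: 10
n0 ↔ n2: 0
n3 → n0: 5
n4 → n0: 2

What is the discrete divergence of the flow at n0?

Divergence = sum of outgoing flows = 10 + 0 + (-5) + (-2) = 3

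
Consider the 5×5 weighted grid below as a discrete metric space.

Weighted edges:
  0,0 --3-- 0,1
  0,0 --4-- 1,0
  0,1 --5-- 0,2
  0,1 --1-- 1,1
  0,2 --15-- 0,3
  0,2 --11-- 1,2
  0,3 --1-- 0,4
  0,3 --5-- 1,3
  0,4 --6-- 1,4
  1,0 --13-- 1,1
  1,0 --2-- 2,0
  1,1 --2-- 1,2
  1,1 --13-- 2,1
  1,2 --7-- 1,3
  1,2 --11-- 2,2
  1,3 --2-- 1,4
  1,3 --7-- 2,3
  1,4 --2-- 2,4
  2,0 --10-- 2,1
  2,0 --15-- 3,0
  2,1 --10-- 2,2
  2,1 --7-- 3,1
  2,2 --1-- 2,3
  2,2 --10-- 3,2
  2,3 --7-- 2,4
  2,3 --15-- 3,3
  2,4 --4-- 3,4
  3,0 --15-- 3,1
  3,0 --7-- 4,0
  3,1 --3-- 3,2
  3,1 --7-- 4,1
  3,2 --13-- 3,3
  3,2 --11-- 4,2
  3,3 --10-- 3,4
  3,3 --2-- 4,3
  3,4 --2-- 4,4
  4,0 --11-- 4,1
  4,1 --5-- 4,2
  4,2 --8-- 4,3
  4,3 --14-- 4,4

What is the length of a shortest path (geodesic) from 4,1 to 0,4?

Shortest path: 4,1 → 3,1 → 3,2 → 2,2 → 2,3 → 1,3 → 0,3 → 0,4, total weight = 34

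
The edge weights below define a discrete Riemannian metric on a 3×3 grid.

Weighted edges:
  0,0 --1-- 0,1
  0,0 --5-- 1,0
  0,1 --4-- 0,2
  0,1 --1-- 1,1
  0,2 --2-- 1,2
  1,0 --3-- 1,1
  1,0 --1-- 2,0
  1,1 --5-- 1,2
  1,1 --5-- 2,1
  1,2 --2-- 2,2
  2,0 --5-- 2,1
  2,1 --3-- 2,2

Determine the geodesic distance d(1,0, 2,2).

Shortest path: 1,0 → 2,0 → 2,1 → 2,2, total weight = 9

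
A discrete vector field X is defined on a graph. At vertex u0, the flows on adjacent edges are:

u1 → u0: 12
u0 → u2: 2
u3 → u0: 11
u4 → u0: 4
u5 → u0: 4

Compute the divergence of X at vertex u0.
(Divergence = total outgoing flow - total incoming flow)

Divergence = sum of outgoing flows = (-12) + 2 + (-11) + (-4) + (-4) = -29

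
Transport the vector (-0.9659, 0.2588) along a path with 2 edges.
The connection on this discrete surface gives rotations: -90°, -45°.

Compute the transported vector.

Total rotation: (-90°) + (-45°) = -135°. Final vector: (0.8660, 0.5000)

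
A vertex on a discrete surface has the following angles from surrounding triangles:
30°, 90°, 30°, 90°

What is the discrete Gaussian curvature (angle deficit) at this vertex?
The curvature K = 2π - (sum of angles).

Sum of angles = 240°. K = 360° - 240° = 120° = 2π/3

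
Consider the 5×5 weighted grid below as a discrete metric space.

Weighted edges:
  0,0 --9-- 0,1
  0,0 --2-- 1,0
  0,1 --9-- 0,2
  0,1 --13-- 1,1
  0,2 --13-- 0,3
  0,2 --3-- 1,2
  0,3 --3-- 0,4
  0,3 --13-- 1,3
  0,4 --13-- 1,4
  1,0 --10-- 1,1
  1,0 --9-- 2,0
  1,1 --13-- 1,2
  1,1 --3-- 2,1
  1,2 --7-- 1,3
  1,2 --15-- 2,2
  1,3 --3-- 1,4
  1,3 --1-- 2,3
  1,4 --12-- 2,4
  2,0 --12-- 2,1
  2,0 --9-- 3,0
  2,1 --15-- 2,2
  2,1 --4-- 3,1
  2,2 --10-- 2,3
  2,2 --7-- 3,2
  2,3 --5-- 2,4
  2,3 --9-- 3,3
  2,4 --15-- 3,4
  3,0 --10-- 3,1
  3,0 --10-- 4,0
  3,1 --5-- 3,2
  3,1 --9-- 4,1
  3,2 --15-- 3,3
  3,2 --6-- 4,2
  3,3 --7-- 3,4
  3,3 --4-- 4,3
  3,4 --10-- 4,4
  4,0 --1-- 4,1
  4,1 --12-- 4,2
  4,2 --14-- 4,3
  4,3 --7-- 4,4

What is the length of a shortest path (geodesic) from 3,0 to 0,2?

Shortest path: 3,0 → 3,1 → 2,1 → 1,1 → 1,2 → 0,2, total weight = 33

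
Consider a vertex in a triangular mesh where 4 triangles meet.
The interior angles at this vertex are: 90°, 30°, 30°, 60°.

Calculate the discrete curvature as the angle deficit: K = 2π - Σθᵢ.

Sum of angles = 210°. K = 360° - 210° = 150° = 5π/6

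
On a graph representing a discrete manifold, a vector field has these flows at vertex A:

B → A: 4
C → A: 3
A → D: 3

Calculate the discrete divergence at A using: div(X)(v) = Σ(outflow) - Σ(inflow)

Divergence = sum of outgoing flows = (-4) + (-3) + 3 = -4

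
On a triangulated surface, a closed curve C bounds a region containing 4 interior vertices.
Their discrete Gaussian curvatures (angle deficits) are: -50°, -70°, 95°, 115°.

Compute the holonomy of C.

Holonomy = total enclosed curvature = (-50°) + (-70°) + 95° + 115° = 90°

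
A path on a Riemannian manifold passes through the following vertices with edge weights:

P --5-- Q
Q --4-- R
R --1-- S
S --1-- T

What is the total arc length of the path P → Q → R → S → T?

Arc length = 5 + 4 + 1 + 1 = 11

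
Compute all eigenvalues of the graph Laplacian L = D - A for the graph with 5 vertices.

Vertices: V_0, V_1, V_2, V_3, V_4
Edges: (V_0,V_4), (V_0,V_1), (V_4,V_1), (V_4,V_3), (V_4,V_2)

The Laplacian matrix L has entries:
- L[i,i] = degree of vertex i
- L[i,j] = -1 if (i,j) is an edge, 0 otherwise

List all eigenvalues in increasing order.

Degrees: deg(V_0) = 2, deg(V_1) = 2, deg(V_2) = 1, deg(V_3) = 1, deg(V_4) = 4.
L = D − A with rows/columns ordered (V_0, V_1, V_2, V_3, V_4):
  [ 2, -1,  0,  0, -1]
  [-1,  2,  0,  0, -1]
  [ 0,  0,  1,  0, -1]
  [ 0,  0,  0,  1, -1]
  [-1, -1, -1, -1,  4]
Characteristic polynomial: det(λI − L) = λ(λ − 1)²(λ − 3)(λ − 5).
Roots: λ = 0; (λ − 1) = 0 ⇒ λ = 1 (multiplicity 2); (λ − 3) = 0 ⇒ λ = 3; (λ − 5) = 0 ⇒ λ = 5.
(Check: the roots sum (with multiplicity) to 10, matching trace L = Σdeg = 2·5 = 10.)
Laplacian eigenvalues (increasing order): [0.0, 1.0, 1.0, 3.0, 5.0]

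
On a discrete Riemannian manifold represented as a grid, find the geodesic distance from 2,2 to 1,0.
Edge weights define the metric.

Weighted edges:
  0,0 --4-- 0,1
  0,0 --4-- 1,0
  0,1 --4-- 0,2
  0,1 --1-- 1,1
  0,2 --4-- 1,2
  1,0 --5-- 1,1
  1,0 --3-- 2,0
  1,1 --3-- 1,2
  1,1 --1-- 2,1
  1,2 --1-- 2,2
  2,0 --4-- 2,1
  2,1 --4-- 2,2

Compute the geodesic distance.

Shortest path: 2,2 → 1,2 → 1,1 → 1,0, total weight = 9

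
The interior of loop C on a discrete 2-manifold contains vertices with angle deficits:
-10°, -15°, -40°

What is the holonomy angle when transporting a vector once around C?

Holonomy = total enclosed curvature = (-10°) + (-15°) + (-40°) = -65°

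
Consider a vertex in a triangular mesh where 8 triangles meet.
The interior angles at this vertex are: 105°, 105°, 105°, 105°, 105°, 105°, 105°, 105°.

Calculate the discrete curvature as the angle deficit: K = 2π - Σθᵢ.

Sum of angles = 840°. K = 360° - 840° = -480°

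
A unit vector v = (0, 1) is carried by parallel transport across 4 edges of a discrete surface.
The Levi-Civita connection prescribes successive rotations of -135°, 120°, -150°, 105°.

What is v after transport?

Total rotation: (-135°) + 120° + (-150°) + 105° = -60°. Final vector: (0.8660, 0.5000)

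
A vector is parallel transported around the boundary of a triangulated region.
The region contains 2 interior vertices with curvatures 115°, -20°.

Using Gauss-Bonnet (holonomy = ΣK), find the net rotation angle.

Holonomy = total enclosed curvature = 115° + (-20°) = 95°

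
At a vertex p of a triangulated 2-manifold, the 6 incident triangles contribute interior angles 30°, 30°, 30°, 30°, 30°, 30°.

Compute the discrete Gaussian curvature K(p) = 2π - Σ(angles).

Sum of angles = 180°. K = 360° - 180° = 180°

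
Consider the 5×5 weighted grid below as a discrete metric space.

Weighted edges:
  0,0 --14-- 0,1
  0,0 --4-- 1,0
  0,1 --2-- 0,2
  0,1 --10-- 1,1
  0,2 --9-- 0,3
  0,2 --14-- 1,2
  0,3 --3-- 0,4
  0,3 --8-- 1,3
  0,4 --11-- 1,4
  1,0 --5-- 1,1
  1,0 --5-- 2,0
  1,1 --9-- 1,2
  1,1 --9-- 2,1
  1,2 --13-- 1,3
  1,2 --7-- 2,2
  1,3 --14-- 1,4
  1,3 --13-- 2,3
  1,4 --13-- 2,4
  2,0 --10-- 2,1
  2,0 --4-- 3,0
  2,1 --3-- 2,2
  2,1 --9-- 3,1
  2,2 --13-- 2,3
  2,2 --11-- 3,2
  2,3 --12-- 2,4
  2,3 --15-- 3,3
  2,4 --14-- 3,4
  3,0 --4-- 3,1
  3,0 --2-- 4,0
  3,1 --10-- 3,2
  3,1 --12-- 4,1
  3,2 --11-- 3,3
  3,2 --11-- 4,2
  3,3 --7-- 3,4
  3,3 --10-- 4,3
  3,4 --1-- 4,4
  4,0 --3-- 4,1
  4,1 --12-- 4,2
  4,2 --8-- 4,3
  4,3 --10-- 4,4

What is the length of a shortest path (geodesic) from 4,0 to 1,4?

Shortest path: 4,0 → 3,0 → 2,0 → 1,0 → 1,1 → 0,1 → 0,2 → 0,3 → 0,4 → 1,4, total weight = 51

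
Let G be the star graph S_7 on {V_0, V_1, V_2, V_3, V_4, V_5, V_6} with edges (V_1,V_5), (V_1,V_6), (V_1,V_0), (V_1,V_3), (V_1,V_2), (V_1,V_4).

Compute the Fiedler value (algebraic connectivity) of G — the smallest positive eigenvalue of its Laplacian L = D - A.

The star S_7 is the complete bipartite graph K_{1,6} (one hub of degree 6, 6 leaves of degree 1). The Laplacian spectrum of K_{p,q} is 0, p (multiplicity q−1), q (multiplicity p−1), p+q. With p = 1, q = 6: 0 once, 1 with multiplicity 5, and 7 once. (Check: trace L = sum of degrees = 12 = 5·1 + 7.)
Laplacian eigenvalues: [0.0, 1.0, 1.0, 1.0, 1.0, 1.0, 7.0]. Algebraic connectivity (smallest non-zero eigenvalue) = 1.0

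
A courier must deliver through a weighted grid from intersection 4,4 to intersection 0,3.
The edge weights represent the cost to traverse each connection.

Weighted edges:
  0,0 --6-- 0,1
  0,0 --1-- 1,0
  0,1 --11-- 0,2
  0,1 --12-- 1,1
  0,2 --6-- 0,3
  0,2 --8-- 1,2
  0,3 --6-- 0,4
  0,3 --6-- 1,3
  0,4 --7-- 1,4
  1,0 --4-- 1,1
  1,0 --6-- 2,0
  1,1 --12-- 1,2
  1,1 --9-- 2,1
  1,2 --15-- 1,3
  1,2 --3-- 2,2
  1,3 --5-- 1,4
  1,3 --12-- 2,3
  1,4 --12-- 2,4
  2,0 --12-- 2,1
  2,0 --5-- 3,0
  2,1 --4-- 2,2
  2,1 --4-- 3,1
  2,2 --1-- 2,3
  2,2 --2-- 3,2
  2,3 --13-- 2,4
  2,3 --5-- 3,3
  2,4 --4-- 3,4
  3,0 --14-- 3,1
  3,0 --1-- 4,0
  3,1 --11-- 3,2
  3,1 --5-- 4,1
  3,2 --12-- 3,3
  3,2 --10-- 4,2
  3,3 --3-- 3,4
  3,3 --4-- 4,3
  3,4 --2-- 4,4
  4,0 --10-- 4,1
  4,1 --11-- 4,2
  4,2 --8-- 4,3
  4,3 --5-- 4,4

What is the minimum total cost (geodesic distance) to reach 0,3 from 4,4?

Shortest path: 4,4 → 3,4 → 3,3 → 2,3 → 2,2 → 1,2 → 0,2 → 0,3, total weight = 28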